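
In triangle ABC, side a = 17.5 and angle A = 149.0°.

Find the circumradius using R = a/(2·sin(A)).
R = a/(2·sin(A)) = 17.5/(2·sin(149.0°))
sin(149.0°) ≈ 0.515038
R ≈ 17.5/(2·0.515038) = 17.5/1.03008 ≈ 16.989

R = 16.99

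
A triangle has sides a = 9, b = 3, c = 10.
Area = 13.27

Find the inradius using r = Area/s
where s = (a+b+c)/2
s = (9 + 3 + 10)/2 = 22/2 = 11
r = Area/s = 13.27/11 ≈ 1.20636

r = 1.206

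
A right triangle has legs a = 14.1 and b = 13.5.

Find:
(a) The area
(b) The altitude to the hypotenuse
(a) The legs are perpendicular, so Area = ½·a·b = ½·14.1·13.5 = ½·190.35 = 95.175
(b) Hypotenuse c = √(a² + b²) = √(198.81 + 182.25) = √381.06 ≈ 19.5208
    Area = ½·c·h_c  ⇒  h_c = 2·Area/c = 190.35/19.5208 ≈ 9.75116

Area = 95.175, h_c = 9.751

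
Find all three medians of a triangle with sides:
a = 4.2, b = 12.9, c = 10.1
Median formula: m_a = ½√(2b² + 2c² − a²) (and cyclically). a² = 17.64, b² = 166.41, c² = 102.01.
m_a = ½√(2·166.41 + 2·102.01 − 17.64) = ½√519.2 ≈ ½·22.786 ≈ 11.393
m_b = ½√(2·17.64 + 2·102.01 − 166.41) = ½√72.89 ≈ ½·8.53756 ≈ 4.26878
m_c = ½√(2·17.64 + 2·166.41 − 102.01) = ½√266.09 ≈ ½·16.3123 ≈ 8.15613

m_a = 11.39, m_b = 4.269, m_c = 8.156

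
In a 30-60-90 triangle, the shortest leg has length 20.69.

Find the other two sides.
In a 30-60-90 triangle the sides are in ratio 1 : √3 : 2 (short leg : long leg : hypotenuse).
Long leg = 20.69·√3 ≈ 20.69·1.73205 ≈ 35.8361
Hypotenuse = 2·20.69 = 41.38

Long leg = 20.69√3 = 35.84, Hypotenuse = 41.38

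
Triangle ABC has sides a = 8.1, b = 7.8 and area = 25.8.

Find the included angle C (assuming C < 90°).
Area = ½·a·b·sin(C)  ⇒  sin(C) = 2·Area/(a·b) = 2·25.8/(8.1·7.8) = 51.6/63.18 ≈ 0.816714
C = arcsin(0.816714) ≈ 54.7572° (taking the acute solution since C < 90°)

C = 54.76°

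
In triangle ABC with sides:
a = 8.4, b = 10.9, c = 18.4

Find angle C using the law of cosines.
c² = a² + b² − 2ab·cos(C)  ⇒  cos(C) = (a² + b² − c²)/(2ab)
cos(C) = (8.4² + 10.9² − 18.4²)/(2·8.4·10.9) = (70.56 + 118.81 − 338.56)/183.12 = -149.19/183.12 ≈ -0.814712
C = arccos(-0.814712) ≈ 144.559°

C = 144.6°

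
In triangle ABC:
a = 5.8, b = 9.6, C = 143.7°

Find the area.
Two sides and the included angle (SAS): A = ½·a·b·sin(C) = ½·5.8·9.6·sin(143.7°)
sin(143.7°) ≈ 0.592013
A ≈ ½·55.68·0.592013 = 27.84·0.592013 ≈ 16.4816

Area = 16.48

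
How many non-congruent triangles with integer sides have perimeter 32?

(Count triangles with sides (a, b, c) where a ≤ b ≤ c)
Let a ≤ b ≤ c with a + b + c = 32. The only binding inequality is a + b > c, i.e. 32 − c > c, so c < 32/2; and c ≥ 32/3 since c is the largest side.
So 11 ≤ c ≤ 15. For each c, b runs from ⌈(32 − c)/2⌉ up to c (then a = 32 − b − c satisfies 1 ≤ a ≤ b automatically), giving c − ⌈(32 − c)/2⌉ + 1 choices.
Summing over c: 1 + 3 + 4 + 6 + 7 = 21
Check (closed form: nearest integer to p²/48 for even p, (p+3)²/48 for odd p): 32²/48 = 1024/48 ≈ 21.33 → 21

21 triangles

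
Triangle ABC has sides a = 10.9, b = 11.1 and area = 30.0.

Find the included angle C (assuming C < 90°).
Area = ½·a·b·sin(C)  ⇒  sin(C) = 2·Area/(a·b) = 2·30.0/(10.9·11.1) = 60/120.99 ≈ 0.495909
C = arcsin(0.495909) ≈ 29.7297° (taking the acute solution since C < 90°)

C = 29.73°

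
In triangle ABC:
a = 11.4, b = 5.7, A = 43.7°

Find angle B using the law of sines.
a/sin(A) = b/sin(B)  ⇒  sin(B) = b·sin(A)/a = 5.7·sin(43.7°)/11.4
sin(43.7°) ≈ 0.690882
sin(B) ≈ 5.7·0.690882/11.4 ≈ 3.93803/11.4 ≈ 0.345441
B = arcsin(0.345441) ≈ 20.2087°
(Since b ≤ a we need B ≤ A, so the obtuse alternative 180° − 20.2087° ≈ 159.791° is rejected.)

B = 20.21°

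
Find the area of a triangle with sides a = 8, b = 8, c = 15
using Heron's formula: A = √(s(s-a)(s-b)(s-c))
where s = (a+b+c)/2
s = (8 + 8 + 15)/2 = 31/2 = 15.5
s − a = 7.5, s − b = 7.5, s − c = 0.5
s(s−a)(s−b)(s−c) = 15.5·7.5·7.5·0.5 = 435.9375
Area = √435.9375 ≈ 20.8791

s = 15.5, Area = 20.88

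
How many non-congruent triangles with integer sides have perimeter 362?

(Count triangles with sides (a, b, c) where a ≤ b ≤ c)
Let a ≤ b ≤ c with a + b + c = 362. The only binding inequality is a + b > c, i.e. 362 − c > c, so c < 362/2; and c ≥ 362/3 since c is the largest side.
So 121 ≤ c ≤ 180. For each c, b runs from ⌈(362 − c)/2⌉ up to c (then a = 362 − b − c satisfies 1 ≤ a ≤ b automatically), giving c − ⌈(362 − c)/2⌉ + 1 choices.
Summing over c: 1 + 3 + 4 + 6 + … + 88 + 90  (60 terms, c = 121, …, 180) = 2730
Check (closed form: nearest integer to p²/48 for even p, (p+3)²/48 for odd p): 362²/48 = 131044/48 ≈ 2730.08 → 2730

2730 triangles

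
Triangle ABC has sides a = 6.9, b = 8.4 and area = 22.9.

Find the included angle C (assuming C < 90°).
Area = ½·a·b·sin(C)  ⇒  sin(C) = 2·Area/(a·b) = 2·22.9/(6.9·8.4) = 45.8/57.96 ≈ 0.7902
C = arcsin(0.7902) ≈ 52.2042° (taking the acute solution since C < 90°)

C = 52.2°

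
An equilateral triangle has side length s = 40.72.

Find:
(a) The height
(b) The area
(a) The height splits the triangle into two 30-60-90 halves: h = s·√3/2 = 40.72·1.73205/2 ≈ 70.5291/2 ≈ 35.2646
(b) Area = (√3/4)·s² = (√3/4)·40.72² = (√3/4)·1658.1184 ≈ 0.433013·1658.1184 ≈ 717.986

Height = 35.26, Area = 718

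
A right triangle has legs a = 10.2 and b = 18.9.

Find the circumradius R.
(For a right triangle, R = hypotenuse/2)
Hypotenuse c = √(a² + b²) = √(104.04 + 357.21) = √461.25 ≈ 21.4767
R = c/2 ≈ 21.4767/2 ≈ 10.7384

R = 10.74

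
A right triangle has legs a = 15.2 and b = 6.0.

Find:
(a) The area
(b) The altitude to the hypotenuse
(a) The legs are perpendicular, so Area = ½·a·b = ½·15.2·6.0 = ½·91.2 = 45.6
(b) Hypotenuse c = √(a² + b²) = √(231.04 + 36) = √267.04 ≈ 16.3414
    Area = ½·c·h_c  ⇒  h_c = 2·Area/c = 91.2/16.3414 ≈ 5.58093

Area = 45.6, h_c = 5.581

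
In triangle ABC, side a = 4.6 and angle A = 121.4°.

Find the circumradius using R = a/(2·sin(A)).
R = a/(2·sin(A)) = 4.6/(2·sin(121.4°))
sin(121.4°) ≈ 0.853551
R ≈ 4.6/(2·0.853551) = 4.6/1.7071 ≈ 2.69463

R = 2.695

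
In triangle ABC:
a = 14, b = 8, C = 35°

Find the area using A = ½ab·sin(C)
A = ½·a·b·sin(C) = ½·14·8·sin(35°)
sin(35°) ≈ 0.573576
A ≈ ½·112·0.573576 = 56·0.573576 ≈ 32.1203

Area = 32.12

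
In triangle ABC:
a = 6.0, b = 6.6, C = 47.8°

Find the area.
Two sides and the included angle (SAS): A = ½·a·b·sin(C) = ½·6.0·6.6·sin(47.8°)
sin(47.8°) ≈ 0.740805
A ≈ ½·39.6·0.740805 = 19.8·0.740805 ≈ 14.6679

Area = 14.67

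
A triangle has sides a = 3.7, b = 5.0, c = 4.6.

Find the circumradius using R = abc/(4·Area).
First find the area with Heron's formula.
s = (3.7 + 5.0 + 4.6)/2 = 6.65
Area = √(s(s−a)(s−b)(s−c)) = √(6.65·2.95·1.65·2.05) ≈ √66.3562 ≈ 8.14593
abc = 3.7·5.0·4.6 = 85.1
R = abc/(4·Area) ≈ 85.1/(4·8.14593) = 85.1/32.5837 ≈ 2.61173

R = 2.612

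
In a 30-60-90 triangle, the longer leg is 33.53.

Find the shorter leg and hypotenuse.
In a 30-60-90 triangle the sides are in ratio 1 : √3 : 2, so short leg = long leg/√3 and hypotenuse = 2·(short leg).
Short leg = 33.53/√3 ≈ 33.53/1.73205 ≈ 19.3586
Hypotenuse = 2·19.3586 ≈ 38.7171

Short leg = 19.36, Hypotenuse = 38.72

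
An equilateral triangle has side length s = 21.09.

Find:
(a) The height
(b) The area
(a) The height splits the triangle into two 30-60-90 halves: h = s·√3/2 = 21.09·1.73205/2 ≈ 36.529/2 ≈ 18.2645
(b) Area = (√3/4)·s² = (√3/4)·21.09² = (√3/4)·444.7881 ≈ 0.433013·444.7881 ≈ 192.599

Height = 18.26, Area = 192.6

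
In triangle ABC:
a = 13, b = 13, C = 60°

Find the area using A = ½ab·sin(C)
A = ½·a·b·sin(C) = ½·13·13·sin(60°)
sin(60°) ≈ 0.866025
A ≈ ½·169·0.866025 = 84.5·0.866025 ≈ 73.1791

Area = 73.18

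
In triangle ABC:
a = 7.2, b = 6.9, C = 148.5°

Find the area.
Two sides and the included angle (SAS): A = ½·a·b·sin(C) = ½·7.2·6.9·sin(148.5°)
sin(148.5°) ≈ 0.522499
A ≈ ½·49.68·0.522499 = 24.84·0.522499 ≈ 12.9789

Area = 12.98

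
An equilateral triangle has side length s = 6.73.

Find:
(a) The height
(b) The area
(a) The height splits the triangle into two 30-60-90 halves: h = s·√3/2 = 6.73·1.73205/2 ≈ 11.6567/2 ≈ 5.82835
(b) Area = (√3/4)·s² = (√3/4)·6.73² = (√3/4)·45.2929 ≈ 0.433013·45.2929 ≈ 19.6124

Height = 5.828, Area = 19.61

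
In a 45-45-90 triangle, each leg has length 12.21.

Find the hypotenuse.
In a 45-45-90 triangle the sides are in ratio 1 : 1 : √2, so hypotenuse = leg·√2.
Hypotenuse = 12.21·√2 ≈ 12.21·1.41421 ≈ 17.2675

Hypotenuse = 12.21√2 = 17.27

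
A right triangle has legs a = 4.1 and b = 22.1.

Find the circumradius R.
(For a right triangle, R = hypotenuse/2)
Hypotenuse c = √(a² + b²) = √(16.81 + 488.41) = √505.22 ≈ 22.4771
R = c/2 ≈ 22.4771/2 ≈ 11.2385

R = 11.24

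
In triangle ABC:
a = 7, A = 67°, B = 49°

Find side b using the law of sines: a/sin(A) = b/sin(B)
a/sin(A) = b/sin(B)  ⇒  b = a·sin(B)/sin(A) = 7·sin(49°)/sin(67°)
sin(49°) ≈ 0.75471, sin(67°) ≈ 0.920505
b ≈ 7·0.75471/0.920505 ≈ 5.28297/0.920505 ≈ 5.73921

b = 5.739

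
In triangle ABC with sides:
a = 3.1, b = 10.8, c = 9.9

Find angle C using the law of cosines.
c² = a² + b² − 2ab·cos(C)  ⇒  cos(C) = (a² + b² − c²)/(2ab)
cos(C) = (3.1² + 10.8² − 9.9²)/(2·3.1·10.8) = (9.61 + 116.64 − 98.01)/66.96 = 28.24/66.96 ≈ 0.421744
C = arccos(0.421744) ≈ 65.0552°

C = 65.06°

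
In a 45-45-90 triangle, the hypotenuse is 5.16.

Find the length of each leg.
In a 45-45-90 triangle hypotenuse = leg·√2, so leg = hypotenuse/√2.
Leg = 5.16/√2 ≈ 5.16/1.41421 ≈ 3.64867

Each leg = 3.649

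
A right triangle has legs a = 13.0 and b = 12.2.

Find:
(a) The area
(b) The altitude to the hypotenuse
(a) The legs are perpendicular, so Area = ½·a·b = ½·13.0·12.2 = ½·158.6 = 79.3
(b) Hypotenuse c = √(a² + b²) = √(169 + 148.84) = √317.84 ≈ 17.8281
    Area = ½·c·h_c  ⇒  h_c = 2·Area/c = 158.6/17.8281 ≈ 8.89608

Area = 79.3, h_c = 8.896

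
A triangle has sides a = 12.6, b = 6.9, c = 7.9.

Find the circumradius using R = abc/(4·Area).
First find the area with Heron's formula.
s = (12.6 + 6.9 + 7.9)/2 = 13.7
Area = √(s(s−a)(s−b)(s−c)) = √(13.7·1.1·6.8·5.8) ≈ √594.361 ≈ 24.3795
abc = 12.6·6.9·7.9 = 686.826
R = abc/(4·Area) ≈ 686.826/(4·24.3795) = 686.826/97.5181 ≈ 7.04306

R = 7.043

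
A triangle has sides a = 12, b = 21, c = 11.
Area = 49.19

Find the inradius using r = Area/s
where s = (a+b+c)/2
s = (12 + 21 + 11)/2 = 44/2 = 22
r = Area/s = 49.19/22 ≈ 2.23591

r = 2.236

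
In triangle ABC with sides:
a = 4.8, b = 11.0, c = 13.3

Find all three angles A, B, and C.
Law of cosines for each angle (a² = 23.04, b² = 121, c² = 176.89):
cos(A) = (b² + c² − a²)/(2bc) = (121 + 176.89 − 23.04)/(2·11.0·13.3) = 274.85/292.6 ≈ 0.939337  ⇒  A ≈ 20.0595°
cos(B) = (a² + c² − b²)/(2ac) = (23.04 + 176.89 − 121)/(2·4.8·13.3) = 78.93/127.68 ≈ 0.618186  ⇒  B ≈ 51.8162°
cos(C) = (a² + b² − c²)/(2ab) = (23.04 + 121 − 176.89)/(2·4.8·11.0) = -32.85/105.6 ≈ -0.31108  ⇒  C ≈ 108.124°
Check: A + B + C ≈ 180°

A = 20.06°, B = 51.82°, C = 108.1°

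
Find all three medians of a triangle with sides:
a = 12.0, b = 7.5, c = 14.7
Median formula: m_a = ½√(2b² + 2c² − a²) (and cyclically). a² = 144, b² = 56.25, c² = 216.09.
m_a = ½√(2·56.25 + 2·216.09 − 144) = ½√400.68 ≈ ½·20.017 ≈ 10.0085
m_b = ½√(2·144 + 2·216.09 − 56.25) = ½√663.93 ≈ ½·25.7668 ≈ 12.8834
m_c = ½√(2·144 + 2·56.25 − 216.09) = ½√184.41 ≈ ½·13.5798 ≈ 6.78988

m_a = 10.01, m_b = 12.88, m_c = 6.79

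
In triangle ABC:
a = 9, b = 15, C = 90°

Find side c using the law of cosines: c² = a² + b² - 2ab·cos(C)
c² = 9² + 15² − 2·9·15·cos(90°)
cos(90°) ≈ 0
c² ≈ 81 + 225 − 270·(0) ≈ 306 − 0 ≈ 306
c ≈ √306 ≈ 17.4929

c = 17.49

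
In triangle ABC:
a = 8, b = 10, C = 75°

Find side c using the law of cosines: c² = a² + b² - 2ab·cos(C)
c² = 8² + 10² − 2·8·10·cos(75°)
cos(75°) ≈ 0.258819
c² ≈ 64 + 100 − 160·(0.258819) ≈ 164 − 41.411 ≈ 122.589
c ≈ √122.589 ≈ 11.072

c = 11.07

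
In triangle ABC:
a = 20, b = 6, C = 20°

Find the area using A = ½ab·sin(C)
A = ½·a·b·sin(C) = ½·20·6·sin(20°)
sin(20°) ≈ 0.34202
A ≈ ½·120·0.34202 = 60·0.34202 ≈ 20.5212

Area = 20.52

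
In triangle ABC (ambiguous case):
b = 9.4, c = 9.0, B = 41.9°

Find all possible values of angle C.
b/sin(B) = c/sin(C)  ⇒  sin(C) = c·sin(B)/b = 9.0·sin(41.9°)/9.4
sin(41.9°) ≈ 0.667833
sin(C) ≈ 9.0·0.667833/9.4 ≈ 6.01049/9.4 ≈ 0.639414
Candidate 1: C₁ = arcsin(0.639414) ≈ 39.7481°  →  A = 180° − 41.9° − 39.7481° ≈ 98.3519° > 0, valid
Candidate 2: C₂ = 180° − C₁ ≈ 140.252°  →  A = 180° − 41.9° − 140.252° ≈ -2.1519° ≤ 0, not a valid triangle

C = 39.75° (one solution)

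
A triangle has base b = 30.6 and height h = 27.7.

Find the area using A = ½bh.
A = ½·b·h = ½·30.6·27.7 = ½·847.62 = 423.81

Area = 423.81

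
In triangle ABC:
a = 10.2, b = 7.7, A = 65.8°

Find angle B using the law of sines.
a/sin(A) = b/sin(B)  ⇒  sin(B) = b·sin(A)/a = 7.7·sin(65.8°)/10.2
sin(65.8°) ≈ 0.91212
sin(B) ≈ 7.7·0.91212/10.2 ≈ 7.02332/10.2 ≈ 0.688561
B = arcsin(0.688561) ≈ 43.5163°
(Since b ≤ a we need B ≤ A, so the obtuse alternative 180° − 43.5163° ≈ 136.484° is rejected.)

B = 43.52°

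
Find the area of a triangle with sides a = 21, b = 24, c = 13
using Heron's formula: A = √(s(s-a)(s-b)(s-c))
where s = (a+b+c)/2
s = (21 + 24 + 13)/2 = 58/2 = 29
s − a = 8, s − b = 5, s − c = 16
s(s−a)(s−b)(s−c) = 29·8·5·16 = 18560
Area = √18560 ≈ 136.235

s = 29.0, Area = 136.2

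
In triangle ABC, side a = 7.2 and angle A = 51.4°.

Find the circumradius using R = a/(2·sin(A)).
R = a/(2·sin(A)) = 7.2/(2·sin(51.4°))
sin(51.4°) ≈ 0.78152
R ≈ 7.2/(2·0.78152) = 7.2/1.56304 ≈ 4.60641

R = 4.606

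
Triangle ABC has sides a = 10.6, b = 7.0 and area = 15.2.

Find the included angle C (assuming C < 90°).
Area = ½·a·b·sin(C)  ⇒  sin(C) = 2·Area/(a·b) = 2·15.2/(10.6·7.0) = 30.4/74.2 ≈ 0.409704
C = arcsin(0.409704) ≈ 24.1862° (taking the acute solution since C < 90°)

C = 24.19°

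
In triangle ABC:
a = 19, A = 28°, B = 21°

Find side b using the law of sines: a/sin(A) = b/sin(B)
a/sin(A) = b/sin(B)  ⇒  b = a·sin(B)/sin(A) = 19·sin(21°)/sin(28°)
sin(21°) ≈ 0.358368, sin(28°) ≈ 0.469472
b ≈ 19·0.358368/0.469472 ≈ 6.80899/0.469472 ≈ 14.5035

b = 14.5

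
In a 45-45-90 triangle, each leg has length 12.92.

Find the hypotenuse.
In a 45-45-90 triangle the sides are in ratio 1 : 1 : √2, so hypotenuse = leg·√2.
Hypotenuse = 12.92·√2 ≈ 12.92·1.41421 ≈ 18.2716

Hypotenuse = 12.92√2 = 18.27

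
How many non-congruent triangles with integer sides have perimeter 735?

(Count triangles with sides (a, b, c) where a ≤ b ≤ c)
Let a ≤ b ≤ c with a + b + c = 735. The only binding inequality is a + b > c, i.e. 735 − c > c, so c < 735/2; and c ≥ 735/3 since c is the largest side.
So 245 ≤ c ≤ 367. For each c, b runs from ⌈(735 − c)/2⌉ up to c (then a = 735 − b − c satisfies 1 ≤ a ≤ b automatically), giving c − ⌈(735 − c)/2⌉ + 1 choices.
Summing over c: 1 + 2 + 4 + 5 + … + 182 + 184  (123 terms, c = 245, …, 367) = 11347
Check (closed form: nearest integer to p²/48 for even p, (p+3)²/48 for odd p): (735+3)²/48 = 738²/48 = 544644/48 ≈ 11346.75 → 11347

11347 triangles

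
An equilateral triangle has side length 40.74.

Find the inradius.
r = Area/s with s the semi-perimeter.
Area = (√3/4)·40.74² = (√3/4)·1659.7476 ≈ 0.433013·1659.7476 ≈ 718.692
s = 3·40.74/2 = 61.11
r ≈ 718.692/61.11 ≈ 11.7606
(Equivalently r = side/(2√3) = 40.74/3.4641 ≈ 11.7606.)

r = 11.76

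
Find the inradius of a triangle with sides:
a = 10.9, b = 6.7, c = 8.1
r = Area/s where s is the semi-perimeter.
s = (10.9 + 6.7 + 8.1)/2 = 25.7/2 = 12.85
Area = √(s(s−a)(s−b)(s−c)) = √(12.85·1.95·6.15·4.75) ≈ √731.992 ≈ 27.0554
r ≈ 27.0554/12.85 ≈ 2.10548

r = 2.105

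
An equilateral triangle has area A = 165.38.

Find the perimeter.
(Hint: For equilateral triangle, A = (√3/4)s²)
A = (√3/4)s²  ⇒  s² = 4A/√3 = 4·165.38/√3 = 661.52/1.73205 ≈ 381.929
s ≈ √381.929 ≈ 19.543
Perimeter = 3s ≈ 3·19.543 ≈ 58.629

Perimeter = 58.63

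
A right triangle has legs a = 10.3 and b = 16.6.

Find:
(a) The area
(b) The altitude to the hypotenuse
(a) The legs are perpendicular, so Area = ½·a·b = ½·10.3·16.6 = ½·170.98 = 85.49
(b) Hypotenuse c = √(a² + b²) = √(106.09 + 275.56) = √381.65 ≈ 19.5359
    Area = ½·c·h_c  ⇒  h_c = 2·Area/c = 170.98/19.5359 ≈ 8.75211

Area = 85.49, h_c = 8.752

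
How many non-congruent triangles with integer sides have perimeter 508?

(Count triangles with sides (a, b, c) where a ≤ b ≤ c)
Let a ≤ b ≤ c with a + b + c = 508. The only binding inequality is a + b > c, i.e. 508 − c > c, so c < 508/2; and c ≥ 508/3 since c is the largest side.
So 170 ≤ c ≤ 253. For each c, b runs from ⌈(508 − c)/2⌉ up to c (then a = 508 − b − c satisfies 1 ≤ a ≤ b automatically), giving c − ⌈(508 − c)/2⌉ + 1 choices.
Summing over c: 2 + 3 + 5 + 6 + … + 125 + 126  (84 terms, c = 170, …, 253) = 5376
Check (closed form: nearest integer to p²/48 for even p, (p+3)²/48 for odd p): 508²/48 = 258064/48 ≈ 5376.33 → 5376

5376 triangles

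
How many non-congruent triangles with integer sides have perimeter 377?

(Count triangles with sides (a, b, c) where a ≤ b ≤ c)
Let a ≤ b ≤ c with a + b + c = 377. The only binding inequality is a + b > c, i.e. 377 − c > c, so c < 377/2; and c ≥ 377/3 since c is the largest side.
So 126 ≤ c ≤ 188. For each c, b runs from ⌈(377 − c)/2⌉ up to c (then a = 377 − b − c satisfies 1 ≤ a ≤ b automatically), giving c − ⌈(377 − c)/2⌉ + 1 choices.
Summing over c: 1 + 3 + 4 + 6 + … + 93 + 94  (63 terms, c = 126, …, 188) = 3008
Check (closed form: nearest integer to p²/48 for even p, (p+3)²/48 for odd p): (377+3)²/48 = 380²/48 = 144400/48 ≈ 3008.33 → 3008

3008 triangles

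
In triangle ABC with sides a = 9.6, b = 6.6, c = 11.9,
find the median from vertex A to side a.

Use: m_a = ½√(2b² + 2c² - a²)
m_a = ½√(2·6.6² + 2·11.9² − 9.6²) = ½√(2·43.56 + 2·141.61 − 92.16) = ½√(87.12 + 283.22 − 92.16) = ½√278.18
√278.18 ≈ 16.6787, so m_a ≈ 8.33936

m_a = 8.339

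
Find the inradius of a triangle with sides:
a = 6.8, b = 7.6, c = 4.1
r = Area/s where s is the semi-perimeter.
s = (6.8 + 7.6 + 4.1)/2 = 18.5/2 = 9.25
Area = √(s(s−a)(s−b)(s−c)) = √(9.25·2.45·1.65·5.15) ≈ √192.575 ≈ 13.8771
r ≈ 13.8771/9.25 ≈ 1.50023

r = 1.5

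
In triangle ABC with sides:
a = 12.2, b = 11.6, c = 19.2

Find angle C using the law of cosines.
c² = a² + b² − 2ab·cos(C)  ⇒  cos(C) = (a² + b² − c²)/(2ab)
cos(C) = (12.2² + 11.6² − 19.2²)/(2·12.2·11.6) = (148.84 + 134.56 − 368.64)/283.04 = -85.24/283.04 ≈ -0.301159
C = arccos(-0.301159) ≈ 107.527°

C = 107.5°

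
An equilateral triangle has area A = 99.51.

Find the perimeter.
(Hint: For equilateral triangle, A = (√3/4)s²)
A = (√3/4)s²  ⇒  s² = 4A/√3 = 4·99.51/√3 = 398.04/1.73205 ≈ 229.809
s ≈ √229.809 ≈ 15.1594
Perimeter = 3s ≈ 3·15.1594 ≈ 45.4783

Perimeter = 45.48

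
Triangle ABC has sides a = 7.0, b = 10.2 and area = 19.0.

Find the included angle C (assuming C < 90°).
Area = ½·a·b·sin(C)  ⇒  sin(C) = 2·Area/(a·b) = 2·19.0/(7.0·10.2) = 38/71.4 ≈ 0.532213
C = arcsin(0.532213) ≈ 32.1551° (taking the acute solution since C < 90°)

C = 32.16°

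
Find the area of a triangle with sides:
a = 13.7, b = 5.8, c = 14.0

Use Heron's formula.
s = (13.7 + 5.8 + 14.0)/2 = 33.5/2 = 16.75
s − a = 3.05, s − b = 10.95, s − c = 2.75
s(s−a)(s−b)(s−c) = 16.75·3.05·10.95·2.75 ≈ 1538.37
Area = √1538.37 ≈ 39.2221

Area = 39.22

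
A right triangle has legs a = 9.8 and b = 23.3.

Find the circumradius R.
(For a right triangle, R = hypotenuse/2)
Hypotenuse c = √(a² + b²) = √(96.04 + 542.89) = √638.93 ≈ 25.2771
R = c/2 ≈ 25.2771/2 ≈ 12.6385

R = 12.64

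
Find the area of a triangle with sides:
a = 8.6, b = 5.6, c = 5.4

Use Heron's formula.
s = (8.6 + 5.6 + 5.4)/2 = 19.6/2 = 9.8
s − a = 1.2, s − b = 4.2, s − c = 4.4
s(s−a)(s−b)(s−c) = 9.8·1.2·4.2·4.4 ≈ 217.325
Area = √217.325 ≈ 14.7419

Area = 14.74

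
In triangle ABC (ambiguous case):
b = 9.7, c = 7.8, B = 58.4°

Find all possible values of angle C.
b/sin(B) = c/sin(C)  ⇒  sin(C) = c·sin(B)/b = 7.8·sin(58.4°)/9.7
sin(58.4°) ≈ 0.851727
sin(C) ≈ 7.8·0.851727/9.7 ≈ 6.64347/9.7 ≈ 0.684894
Candidate 1: C₁ = arcsin(0.684894) ≈ 43.2273°  →  A = 180° − 58.4° − 43.2273° ≈ 78.3727° > 0, valid
Candidate 2: C₂ = 180° − C₁ ≈ 136.773°  →  A = 180° − 58.4° − 136.773° ≈ -15.1727° ≤ 0, not a valid triangle

C = 43.23° (one solution)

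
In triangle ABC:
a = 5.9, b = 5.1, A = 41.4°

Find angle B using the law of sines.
a/sin(A) = b/sin(B)  ⇒  sin(B) = b·sin(A)/a = 5.1·sin(41.4°)/5.9
sin(41.4°) ≈ 0.661312
sin(B) ≈ 5.1·0.661312/5.9 ≈ 3.37269/5.9 ≈ 0.571642
B = arcsin(0.571642) ≈ 34.8648°
(Since b ≤ a we need B ≤ A, so the obtuse alternative 180° − 34.8648° ≈ 145.135° is rejected.)

B = 34.86°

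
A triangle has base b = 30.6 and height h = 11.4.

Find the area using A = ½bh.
A = ½·b·h = ½·30.6·11.4 = ½·348.84 = 174.42

Area = 174.42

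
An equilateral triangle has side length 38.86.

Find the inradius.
r = Area/s with s the semi-perimeter.
Area = (√3/4)·38.86² = (√3/4)·1510.0996 ≈ 0.433013·1510.0996 ≈ 653.892
s = 3·38.86/2 = 58.29
r ≈ 653.892/58.29 ≈ 11.2179
(Equivalently r = side/(2√3) = 38.86/3.4641 ≈ 11.2179.)

r = 11.22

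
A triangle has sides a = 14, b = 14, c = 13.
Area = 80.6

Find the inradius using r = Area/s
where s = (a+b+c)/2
s = (14 + 14 + 13)/2 = 41/2 = 20.5
r = Area/s = 80.6/20.5 ≈ 3.93171

r = 3.932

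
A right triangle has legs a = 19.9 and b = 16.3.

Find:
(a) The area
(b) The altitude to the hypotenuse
(a) The legs are perpendicular, so Area = ½·a·b = ½·19.9·16.3 = ½·324.37 = 162.185
(b) Hypotenuse c = √(a² + b²) = √(396.01 + 265.69) = √661.7 ≈ 25.7235
    Area = ½·c·h_c  ⇒  h_c = 2·Area/c = 324.37/25.7235 ≈ 12.6099

Area = 162.185, h_c = 12.61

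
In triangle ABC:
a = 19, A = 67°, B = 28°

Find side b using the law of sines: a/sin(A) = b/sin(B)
a/sin(A) = b/sin(B)  ⇒  b = a·sin(B)/sin(A) = 19·sin(28°)/sin(67°)
sin(28°) ≈ 0.469472, sin(67°) ≈ 0.920505
b ≈ 19·0.469472/0.920505 ≈ 8.91996/0.920505 ≈ 9.69029

b = 9.69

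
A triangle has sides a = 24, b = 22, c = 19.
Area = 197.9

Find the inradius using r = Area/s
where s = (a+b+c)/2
s = (24 + 22 + 19)/2 = 65/2 = 32.5
r = Area/s = 197.9/32.5 ≈ 6.08923

r = 6.089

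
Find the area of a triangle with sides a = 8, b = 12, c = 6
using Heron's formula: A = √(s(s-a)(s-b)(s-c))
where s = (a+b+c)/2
s = (8 + 12 + 6)/2 = 26/2 = 13
s − a = 5, s − b = 1, s − c = 7
s(s−a)(s−b)(s−c) = 13·5·1·7 = 455
Area = √455 ≈ 21.3307

s = 13.0, Area = 21.33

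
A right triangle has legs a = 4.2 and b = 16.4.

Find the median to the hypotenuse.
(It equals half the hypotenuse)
Hypotenuse c = √(a² + b²) = √(17.64 + 268.96) = √286.6 ≈ 16.9293
Median to hypotenuse = c/2 ≈ 16.9293/2 ≈ 8.46463

Median = 8.465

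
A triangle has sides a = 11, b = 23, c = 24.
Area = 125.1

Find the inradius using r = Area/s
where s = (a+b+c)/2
s = (11 + 23 + 24)/2 = 58/2 = 29
r = Area/s = 125.1/29 ≈ 4.31379

r = 4.314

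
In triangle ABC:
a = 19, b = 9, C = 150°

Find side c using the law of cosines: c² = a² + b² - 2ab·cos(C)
c² = 19² + 9² − 2·19·9·cos(150°)
cos(150°) ≈ -0.866025
c² ≈ 361 + 81 − 342·(-0.866025) ≈ 442 + 296.181 ≈ 738.181
c ≈ √738.181 ≈ 27.1695

c = 27.17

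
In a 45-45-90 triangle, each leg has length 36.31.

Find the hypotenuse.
In a 45-45-90 triangle the sides are in ratio 1 : 1 : √2, so hypotenuse = leg·√2.
Hypotenuse = 36.31·√2 ≈ 36.31·1.41421 ≈ 51.3501

Hypotenuse = 36.31√2 = 51.35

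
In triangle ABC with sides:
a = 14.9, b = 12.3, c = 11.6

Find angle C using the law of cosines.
c² = a² + b² − 2ab·cos(C)  ⇒  cos(C) = (a² + b² − c²)/(2ab)
cos(C) = (14.9² + 12.3² − 11.6²)/(2·14.9·12.3) = (222.01 + 151.29 − 134.56)/366.54 = 238.74/366.54 ≈ 0.651334
C = arccos(0.651334) ≈ 49.3577°

C = 49.36°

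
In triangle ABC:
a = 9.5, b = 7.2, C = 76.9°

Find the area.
Two sides and the included angle (SAS): A = ½·a·b·sin(C) = ½·9.5·7.2·sin(76.9°)
sin(76.9°) ≈ 0.973976
A ≈ ½·68.4·0.973976 = 34.2·0.973976 ≈ 33.31

Area = 33.31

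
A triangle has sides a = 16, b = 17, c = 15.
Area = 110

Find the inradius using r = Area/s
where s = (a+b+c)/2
s = (16 + 17 + 15)/2 = 48/2 = 24
r = Area/s = 110/24 ≈ 4.58333

r = 4.583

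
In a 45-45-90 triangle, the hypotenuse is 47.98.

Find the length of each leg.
In a 45-45-90 triangle hypotenuse = leg·√2, so leg = hypotenuse/√2.
Leg = 47.98/√2 ≈ 47.98/1.41421 ≈ 33.927

Each leg = 33.93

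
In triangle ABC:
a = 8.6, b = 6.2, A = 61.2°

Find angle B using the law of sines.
a/sin(A) = b/sin(B)  ⇒  sin(B) = b·sin(A)/a = 6.2·sin(61.2°)/8.6
sin(61.2°) ≈ 0.876307
sin(B) ≈ 6.2·0.876307/8.6 ≈ 5.4331/8.6 ≈ 0.631756
B = arcsin(0.631756) ≈ 39.1798°
(Since b ≤ a we need B ≤ A, so the obtuse alternative 180° − 39.1798° ≈ 140.82° is rejected.)

B = 39.18°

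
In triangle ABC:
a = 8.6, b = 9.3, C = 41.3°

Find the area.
Two sides and the included angle (SAS): A = ½·a·b·sin(C) = ½·8.6·9.3·sin(41.3°)
sin(41.3°) ≈ 0.660002
A ≈ ½·79.98·0.660002 = 39.99·0.660002 ≈ 26.3935

Area = 26.39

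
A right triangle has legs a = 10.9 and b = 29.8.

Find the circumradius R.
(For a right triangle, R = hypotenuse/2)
Hypotenuse c = √(a² + b²) = √(118.81 + 888.04) = √1006.85 ≈ 31.7309
R = c/2 ≈ 31.7309/2 ≈ 15.8654

R = 15.87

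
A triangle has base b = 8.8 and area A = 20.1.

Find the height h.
A = ½·b·h  ⇒  h = 2A/b = 2·20.1/8.8 = 40.2/8.8 ≈ 4.56818

h = 4.568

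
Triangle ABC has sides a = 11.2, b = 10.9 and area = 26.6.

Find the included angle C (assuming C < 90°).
Area = ½·a·b·sin(C)  ⇒  sin(C) = 2·Area/(a·b) = 2·26.6/(11.2·10.9) = 53.2/122.08 ≈ 0.43578
C = arcsin(0.43578) ≈ 25.8349° (taking the acute solution since C < 90°)

C = 25.83°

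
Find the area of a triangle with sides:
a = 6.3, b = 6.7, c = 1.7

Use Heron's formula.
s = (6.3 + 6.7 + 1.7)/2 = 14.7/2 = 7.35
s − a = 1.05, s − b = 0.65, s − c = 5.65
s(s−a)(s−b)(s−c) = 7.35·1.05·0.65·5.65 ≈ 28.3425
Area = √28.3425 ≈ 5.32377

Area = 5.324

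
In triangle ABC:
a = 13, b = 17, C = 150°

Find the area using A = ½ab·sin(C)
A = ½·a·b·sin(C) = ½·13·17·sin(150°)
sin(150°) ≈ 0.5
A ≈ ½·221·0.5 = 110.5·0.5 ≈ 55.25

Area = 55.25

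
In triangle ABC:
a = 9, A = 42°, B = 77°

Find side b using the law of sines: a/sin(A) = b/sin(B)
a/sin(A) = b/sin(B)  ⇒  b = a·sin(B)/sin(A) = 9·sin(77°)/sin(42°)
sin(77°) ≈ 0.97437, sin(42°) ≈ 0.669131
b ≈ 9·0.97437/0.669131 ≈ 8.76933/0.669131 ≈ 13.1056

b = 13.11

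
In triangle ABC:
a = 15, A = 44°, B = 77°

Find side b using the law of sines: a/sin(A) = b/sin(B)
a/sin(A) = b/sin(B)  ⇒  b = a·sin(B)/sin(A) = 15·sin(77°)/sin(44°)
sin(77°) ≈ 0.97437, sin(44°) ≈ 0.694658
b ≈ 15·0.97437/0.694658 ≈ 14.6156/0.694658 ≈ 21.0399

b = 21.04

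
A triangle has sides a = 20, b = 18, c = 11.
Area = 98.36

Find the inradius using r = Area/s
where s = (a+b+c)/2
s = (20 + 18 + 11)/2 = 49/2 = 24.5
r = Area/s = 98.36/24.5 ≈ 4.01469

r = 4.015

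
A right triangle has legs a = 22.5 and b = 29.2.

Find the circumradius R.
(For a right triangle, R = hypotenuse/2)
Hypotenuse c = √(a² + b²) = √(506.25 + 852.64) = √1358.89 ≈ 36.8631
R = c/2 ≈ 36.8631/2 ≈ 18.4316

R = 18.43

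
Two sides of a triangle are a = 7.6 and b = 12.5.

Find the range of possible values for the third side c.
Triangle inequality: |a − b| < c < a + b
|a − b| = |7.6 − 12.5| = 4.9
a + b = 7.6 + 12.5 = 20.1

4.9 < c < 20.1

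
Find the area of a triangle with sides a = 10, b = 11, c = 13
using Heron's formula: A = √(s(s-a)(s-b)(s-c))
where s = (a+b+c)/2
s = (10 + 11 + 13)/2 = 34/2 = 17
s − a = 7, s − b = 6, s − c = 4
s(s−a)(s−b)(s−c) = 17·7·6·4 = 2856
Area = √2856 ≈ 53.4416

s = 17.0, Area = 53.44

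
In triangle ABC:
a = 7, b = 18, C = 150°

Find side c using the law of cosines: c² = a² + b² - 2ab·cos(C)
c² = 7² + 18² − 2·7·18·cos(150°)
cos(150°) ≈ -0.866025
c² ≈ 49 + 324 − 252·(-0.866025) ≈ 373 + 218.238 ≈ 591.238
c ≈ √591.238 ≈ 24.3154

c = 24.32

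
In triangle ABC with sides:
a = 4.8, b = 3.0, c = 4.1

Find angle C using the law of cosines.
c² = a² + b² − 2ab·cos(C)  ⇒  cos(C) = (a² + b² − c²)/(2ab)
cos(C) = (4.8² + 3.0² − 4.1²)/(2·4.8·3.0) = (23.04 + 9 − 16.81)/28.8 = 15.23/28.8 ≈ 0.528819
C = arccos(0.528819) ≈ 58.0743°

C = 58.07°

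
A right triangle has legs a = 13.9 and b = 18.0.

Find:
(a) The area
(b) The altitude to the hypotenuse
(a) The legs are perpendicular, so Area = ½·a·b = ½·13.9·18.0 = ½·250.2 = 125.1
(b) Hypotenuse c = √(a² + b²) = √(193.21 + 324) = √517.21 ≈ 22.7423
    Area = ½·c·h_c  ⇒  h_c = 2·Area/c = 250.2/22.7423 ≈ 11.0015

Area = 125.1, h_c = 11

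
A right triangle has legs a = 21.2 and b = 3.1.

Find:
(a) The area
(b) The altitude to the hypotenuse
(a) The legs are perpendicular, so Area = ½·a·b = ½·21.2·3.1 = ½·65.72 = 32.86
(b) Hypotenuse c = √(a² + b²) = √(449.44 + 9.61) = √459.05 ≈ 21.4255
    Area = ½·c·h_c  ⇒  h_c = 2·Area/c = 65.72/21.4255 ≈ 3.06738

Area = 32.86, h_c = 3.067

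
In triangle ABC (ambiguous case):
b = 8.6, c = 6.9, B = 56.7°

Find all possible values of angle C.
b/sin(B) = c/sin(C)  ⇒  sin(C) = c·sin(B)/b = 6.9·sin(56.7°)/8.6
sin(56.7°) ≈ 0.835807
sin(C) ≈ 6.9·0.835807/8.6 ≈ 5.76707/8.6 ≈ 0.67059
Candidate 1: C₁ = arcsin(0.67059) ≈ 42.1126°  →  A = 180° − 56.7° − 42.1126° ≈ 81.1874° > 0, valid
Candidate 2: C₂ = 180° − C₁ ≈ 137.887°  →  A = 180° − 56.7° − 137.887° ≈ -14.5874° ≤ 0, not a valid triangle

C = 42.11° (one solution)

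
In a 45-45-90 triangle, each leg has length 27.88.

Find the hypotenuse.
In a 45-45-90 triangle the sides are in ratio 1 : 1 : √2, so hypotenuse = leg·√2.
Hypotenuse = 27.88·√2 ≈ 27.88·1.41421 ≈ 39.4283

Hypotenuse = 27.88√2 = 39.43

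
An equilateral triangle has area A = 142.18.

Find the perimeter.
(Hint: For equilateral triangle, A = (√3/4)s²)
A = (√3/4)s²  ⇒  s² = 4A/√3 = 4·142.18/√3 = 568.72/1.73205 ≈ 328.351
s ≈ √328.351 ≈ 18.1204
Perimeter = 3s ≈ 3·18.1204 ≈ 54.3613

Perimeter = 54.36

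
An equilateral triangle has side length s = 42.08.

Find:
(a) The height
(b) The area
(a) The height splits the triangle into two 30-60-90 halves: h = s·√3/2 = 42.08·1.73205/2 ≈ 72.8847/2 ≈ 36.4423
(b) Area = (√3/4)·s² = (√3/4)·42.08² = (√3/4)·1770.7264 ≈ 0.433013·1770.7264 ≈ 766.747

Height = 36.44, Area = 766.7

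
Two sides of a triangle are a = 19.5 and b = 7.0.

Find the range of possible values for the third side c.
Triangle inequality: |a − b| < c < a + b
|a − b| = |19.5 − 7.0| = 12.5
a + b = 19.5 + 7.0 = 26.5

12.5 < c < 26.5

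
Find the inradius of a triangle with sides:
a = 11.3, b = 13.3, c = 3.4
r = Area/s where s is the semi-perimeter.
s = (11.3 + 13.3 + 3.4)/2 = 28/2 = 14
Area = √(s(s−a)(s−b)(s−c)) = √(14·2.7·0.7·10.6) ≈ √280.476 ≈ 16.7474
r ≈ 16.7474/14 ≈ 1.19624

r = 1.196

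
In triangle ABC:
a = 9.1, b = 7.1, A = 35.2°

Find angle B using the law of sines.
a/sin(A) = b/sin(B)  ⇒  sin(B) = b·sin(A)/a = 7.1·sin(35.2°)/9.1
sin(35.2°) ≈ 0.576432
sin(B) ≈ 7.1·0.576432/9.1 ≈ 4.09267/9.1 ≈ 0.449744
B = arcsin(0.449744) ≈ 26.7273°
(Since b ≤ a we need B ≤ A, so the obtuse alternative 180° − 26.7273° ≈ 153.273° is rejected.)

B = 26.73°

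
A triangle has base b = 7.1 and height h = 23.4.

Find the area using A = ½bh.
A = ½·b·h = ½·7.1·23.4 = ½·166.14 = 83.07

Area = 83.07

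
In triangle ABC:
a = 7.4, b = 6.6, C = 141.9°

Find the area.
Two sides and the included angle (SAS): A = ½·a·b·sin(C) = ½·7.4·6.6·sin(141.9°)
sin(141.9°) ≈ 0.617036
A ≈ ½·48.84·0.617036 = 24.42·0.617036 ≈ 15.068

Area = 15.07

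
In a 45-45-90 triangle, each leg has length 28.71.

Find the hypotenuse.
In a 45-45-90 triangle the sides are in ratio 1 : 1 : √2, so hypotenuse = leg·√2.
Hypotenuse = 28.71·√2 ≈ 28.71·1.41421 ≈ 40.6021

Hypotenuse = 28.71√2 = 40.6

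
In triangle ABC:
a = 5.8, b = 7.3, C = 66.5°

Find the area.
Two sides and the included angle (SAS): A = ½·a·b·sin(C) = ½·5.8·7.3·sin(66.5°)
sin(66.5°) ≈ 0.91706
A ≈ ½·42.34·0.91706 = 21.17·0.91706 ≈ 19.4142

Area = 19.41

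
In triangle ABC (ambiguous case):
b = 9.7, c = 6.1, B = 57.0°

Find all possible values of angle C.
b/sin(B) = c/sin(C)  ⇒  sin(C) = c·sin(B)/b = 6.1·sin(57.0°)/9.7
sin(57.0°) ≈ 0.838671
sin(C) ≈ 6.1·0.838671/9.7 ≈ 5.11589/9.7 ≈ 0.527411
Candidate 1: C₁ = arcsin(0.527411) ≈ 31.8307°  →  A = 180° − 57.0° − 31.8307° ≈ 91.1693° > 0, valid
Candidate 2: C₂ = 180° − C₁ ≈ 148.169°  →  A = 180° − 57.0° − 148.169° ≈ -25.1693° ≤ 0, not a valid triangle

C = 31.83° (one solution)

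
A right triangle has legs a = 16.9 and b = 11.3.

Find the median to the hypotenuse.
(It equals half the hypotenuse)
Hypotenuse c = √(a² + b²) = √(285.61 + 127.69) = √413.3 ≈ 20.3298
Median to hypotenuse = c/2 ≈ 20.3298/2 ≈ 10.1649

Median = 10.16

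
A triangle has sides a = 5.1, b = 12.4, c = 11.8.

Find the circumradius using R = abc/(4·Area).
First find the area with Heron's formula.
s = (5.1 + 12.4 + 11.8)/2 = 14.65
Area = √(s(s−a)(s−b)(s−c)) = √(14.65·9.55·2.25·2.85) ≈ √897.157 ≈ 29.9526
abc = 5.1·12.4·11.8 = 746.232
R = abc/(4·Area) ≈ 746.232/(4·29.9526) = 746.232/119.81 ≈ 6.22845

R = 6.228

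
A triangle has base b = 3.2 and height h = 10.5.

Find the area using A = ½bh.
A = ½·b·h = ½·3.2·10.5 = ½·33.6 = 16.8

Area = 16.8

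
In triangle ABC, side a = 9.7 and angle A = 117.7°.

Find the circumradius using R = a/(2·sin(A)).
R = a/(2·sin(A)) = 9.7/(2·sin(117.7°))
sin(117.7°) ≈ 0.885394
R ≈ 9.7/(2·0.885394) = 9.7/1.77079 ≈ 5.47779

R = 5.478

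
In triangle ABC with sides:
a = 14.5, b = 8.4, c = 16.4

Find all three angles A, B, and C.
Law of cosines for each angle (a² = 210.25, b² = 70.56, c² = 268.96):
cos(A) = (b² + c² − a²)/(2bc) = (70.56 + 268.96 − 210.25)/(2·8.4·16.4) = 129.27/275.52 ≈ 0.469186  ⇒  A ≈ 62.0186°
cos(B) = (a² + c² − b²)/(2ac) = (210.25 + 268.96 − 70.56)/(2·14.5·16.4) = 408.65/475.6 ≈ 0.85923  ⇒  B ≈ 30.7697°
cos(C) = (a² + b² − c²)/(2ab) = (210.25 + 70.56 − 268.96)/(2·14.5·8.4) = 11.85/243.6 ≈ 0.0486453  ⇒  C ≈ 87.2117°
Check: A + B + C ≈ 180°

A = 62.02°, B = 30.77°, C = 87.21°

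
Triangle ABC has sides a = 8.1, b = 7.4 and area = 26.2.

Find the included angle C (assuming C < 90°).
Area = ½·a·b·sin(C)  ⇒  sin(C) = 2·Area/(a·b) = 2·26.2/(8.1·7.4) = 52.4/59.94 ≈ 0.874208
C = arcsin(0.874208) ≈ 60.9513° (taking the acute solution since C < 90°)

C = 60.95°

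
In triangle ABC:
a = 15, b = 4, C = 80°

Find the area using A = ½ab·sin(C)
A = ½·a·b·sin(C) = ½·15·4·sin(80°)
sin(80°) ≈ 0.984808
A ≈ ½·60·0.984808 = 30·0.984808 ≈ 29.5442

Area = 29.54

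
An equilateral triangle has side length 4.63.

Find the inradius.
r = Area/s with s the semi-perimeter.
Area = (√3/4)·4.63² = (√3/4)·21.4369 ≈ 0.433013·21.4369 ≈ 9.28245
s = 3·4.63/2 = 6.945
r ≈ 9.28245/6.945 ≈ 1.33657
(Equivalently r = side/(2√3) = 4.63/3.4641 ≈ 1.33657.)

r = 1.337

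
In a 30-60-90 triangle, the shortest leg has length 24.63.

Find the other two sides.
In a 30-60-90 triangle the sides are in ratio 1 : √3 : 2 (short leg : long leg : hypotenuse).
Long leg = 24.63·√3 ≈ 24.63·1.73205 ≈ 42.6604
Hypotenuse = 2·24.63 = 49.26

Long leg = 24.63√3 = 42.66, Hypotenuse = 49.26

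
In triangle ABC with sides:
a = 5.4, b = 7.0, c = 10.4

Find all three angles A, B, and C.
Law of cosines for each angle (a² = 29.16, b² = 49, c² = 108.16):
cos(A) = (b² + c² − a²)/(2bc) = (49 + 108.16 − 29.16)/(2·7.0·10.4) = 128/145.6 ≈ 0.879121  ⇒  A ≈ 28.4635°
cos(B) = (a² + c² − b²)/(2ac) = (29.16 + 108.16 − 49)/(2·5.4·10.4) = 88.32/112.32 ≈ 0.786325  ⇒  B ≈ 38.1566°
cos(C) = (a² + b² − c²)/(2ab) = (29.16 + 49 − 108.16)/(2·5.4·7.0) = -30/75.6 ≈ -0.396825  ⇒  C ≈ 113.38°
Check: A + B + C ≈ 180°

A = 28.46°, B = 38.16°, C = 113.4°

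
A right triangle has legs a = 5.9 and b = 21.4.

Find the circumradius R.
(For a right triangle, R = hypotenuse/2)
Hypotenuse c = √(a² + b²) = √(34.81 + 457.96) = √492.77 ≈ 22.1984
R = c/2 ≈ 22.1984/2 ≈ 11.0992

R = 11.1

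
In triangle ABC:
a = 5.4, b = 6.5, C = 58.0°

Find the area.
Two sides and the included angle (SAS): A = ½·a·b·sin(C) = ½·5.4·6.5·sin(58.0°)
sin(58.0°) ≈ 0.848048
A ≈ ½·35.1·0.848048 = 17.55·0.848048 ≈ 14.8832

Area = 14.88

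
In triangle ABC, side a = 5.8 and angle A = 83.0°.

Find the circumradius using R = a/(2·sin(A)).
R = a/(2·sin(A)) = 5.8/(2·sin(83.0°))
sin(83.0°) ≈ 0.992546
R ≈ 5.8/(2·0.992546) = 5.8/1.98509 ≈ 2.92178

R = 2.922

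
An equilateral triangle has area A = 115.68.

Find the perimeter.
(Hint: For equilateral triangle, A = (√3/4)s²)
A = (√3/4)s²  ⇒  s² = 4A/√3 = 4·115.68/√3 = 462.72/1.73205 ≈ 267.152
s ≈ √267.152 ≈ 16.3448
Perimeter = 3s ≈ 3·16.3448 ≈ 49.0343

Perimeter = 49.03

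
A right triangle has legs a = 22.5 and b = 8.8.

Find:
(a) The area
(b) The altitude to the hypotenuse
(a) The legs are perpendicular, so Area = ½·a·b = ½·22.5·8.8 = ½·198 = 99
(b) Hypotenuse c = √(a² + b²) = √(506.25 + 77.44) = √583.69 ≈ 24.1597
    Area = ½·c·h_c  ⇒  h_c = 2·Area/c = 198/24.1597 ≈ 8.19547

Area = 99, h_c = 8.195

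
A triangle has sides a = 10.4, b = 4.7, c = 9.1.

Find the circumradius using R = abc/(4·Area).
First find the area with Heron's formula.
s = (10.4 + 4.7 + 9.1)/2 = 12.1
Area = √(s(s−a)(s−b)(s−c)) = √(12.1·1.7·7.4·3) ≈ √456.654 ≈ 21.3695
abc = 10.4·4.7·9.1 = 444.808
R = abc/(4·Area) ≈ 444.808/(4·21.3695) = 444.808/85.4779 ≈ 5.20378

R = 5.204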